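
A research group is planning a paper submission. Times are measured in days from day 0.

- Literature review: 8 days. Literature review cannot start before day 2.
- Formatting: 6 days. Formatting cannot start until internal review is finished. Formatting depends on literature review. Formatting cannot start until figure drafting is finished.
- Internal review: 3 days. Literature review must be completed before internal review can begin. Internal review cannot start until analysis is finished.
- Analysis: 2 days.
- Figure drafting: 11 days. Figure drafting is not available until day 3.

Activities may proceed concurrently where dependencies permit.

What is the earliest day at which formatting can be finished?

20

After its own release at day 3, figure drafting can start at day 3 and finishes at day 14.
Analysis has no prerequisites, so it starts at day 0 and finishes at day 2.
Literature review cannot begin until its own release at day 2. It runs from day 2 to 2 + 8 = day 10.
Internal review has to wait for literature review (finishes day 10); analysis (finishes day 2). The latest of these is day 10, so internal review runs day 10 to 10 + 3 = day 13.
Formatting has to wait for internal review (finishes day 13); literature review (finishes day 10); figure drafting (finishes day 14). The latest of these is day 14, so formatting runs day 14 to 14 + 6 = day 20.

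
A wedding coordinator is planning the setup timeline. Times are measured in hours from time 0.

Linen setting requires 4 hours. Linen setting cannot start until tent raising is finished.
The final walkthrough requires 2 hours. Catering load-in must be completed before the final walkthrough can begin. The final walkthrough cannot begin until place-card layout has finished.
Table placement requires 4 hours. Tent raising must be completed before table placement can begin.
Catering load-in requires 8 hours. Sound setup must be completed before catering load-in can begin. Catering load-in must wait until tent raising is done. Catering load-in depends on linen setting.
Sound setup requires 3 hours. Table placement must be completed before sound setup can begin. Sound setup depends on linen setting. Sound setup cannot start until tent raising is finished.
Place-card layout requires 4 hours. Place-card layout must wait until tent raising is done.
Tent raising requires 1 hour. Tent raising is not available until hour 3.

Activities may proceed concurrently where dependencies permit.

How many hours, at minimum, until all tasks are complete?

21

Tent raising cannot begin until its own release at hour 3. It runs from hour 3 to 3 + 1 = hour 4.
After tent raising (finishes hour 4), place-card layout can start at hour 4 and finishes at hour 8.
Linen setting cannot begin until tent raising (finishes hour 4). It runs from hour 4 to 4 + 4 = hour 8.
After tent raising (finishes hour 4), table placement can start at hour 4 and finishes at hour 8.
Sound setup needs all of table placement (finishes hour 8); linen setting (finishes hour 8); tent raising (finishes hour 4). That puts its earliest start at hour 8; it finishes at 8 + 3 = hour 11.
Catering load-in needs all of sound setup (finishes hour 11); tent raising (finishes hour 4); linen setting (finishes hour 8). That puts its earliest start at hour 11; it finishes at 11 + 8 = hour 19.
The final walkthrough cannot start until catering load-in (finishes hour 19); place-card layout (finishes hour 8). The controlling bound is hour 19, so the final walkthrough finishes at 19 + 2 = hour 21.
All tasks are finished once the last one completes. Finish times: Tent raising at 4, Table placement at 8, Linen setting at 8, Sound setup at 11, Catering load-in at 19, Place-card layout at 8, The final walkthrough at 21. The latest is hour 21.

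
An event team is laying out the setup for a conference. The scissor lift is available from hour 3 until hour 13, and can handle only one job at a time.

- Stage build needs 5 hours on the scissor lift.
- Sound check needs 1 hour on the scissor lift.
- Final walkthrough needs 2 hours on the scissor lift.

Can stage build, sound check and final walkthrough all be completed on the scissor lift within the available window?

Yes

The scissor lift window is 13 − 3 = 10 hours.
Running back to back, the jobs need 5 + 1 + 2 = 8 hours on the scissor lift.
Since 8 ≤ 10, they fit within the window.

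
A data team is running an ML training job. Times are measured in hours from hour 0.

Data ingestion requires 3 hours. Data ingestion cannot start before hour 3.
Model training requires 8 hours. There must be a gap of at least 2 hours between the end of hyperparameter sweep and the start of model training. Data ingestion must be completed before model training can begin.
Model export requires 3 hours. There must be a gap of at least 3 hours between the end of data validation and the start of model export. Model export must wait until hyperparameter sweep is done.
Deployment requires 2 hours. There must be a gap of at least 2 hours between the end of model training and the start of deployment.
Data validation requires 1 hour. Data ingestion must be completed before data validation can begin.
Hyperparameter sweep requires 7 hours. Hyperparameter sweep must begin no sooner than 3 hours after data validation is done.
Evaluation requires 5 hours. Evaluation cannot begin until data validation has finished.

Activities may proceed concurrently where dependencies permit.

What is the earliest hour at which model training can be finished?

Data ingestion cannot begin until its own release at hour 3. It runs from hour 3 to 3 + 3 = hour 6.
After data ingestion (finishes hour 6), data validation can start at hour 6 and finishes at hour 7.
Hyperparameter sweep waits on data validation (finishes hour 7, plus 3-hour gap → hour 10), so it starts at hour 10 and finishes at 10 + 7 = hour 17.
For model training: hyperparameter sweep (finishes hour 17, plus 2-hour gap → hour 19); data ingestion (finishes hour 6). Taking the maximum gives a start of hour 19, and it finishes at 19 + 8 = hour 27.

27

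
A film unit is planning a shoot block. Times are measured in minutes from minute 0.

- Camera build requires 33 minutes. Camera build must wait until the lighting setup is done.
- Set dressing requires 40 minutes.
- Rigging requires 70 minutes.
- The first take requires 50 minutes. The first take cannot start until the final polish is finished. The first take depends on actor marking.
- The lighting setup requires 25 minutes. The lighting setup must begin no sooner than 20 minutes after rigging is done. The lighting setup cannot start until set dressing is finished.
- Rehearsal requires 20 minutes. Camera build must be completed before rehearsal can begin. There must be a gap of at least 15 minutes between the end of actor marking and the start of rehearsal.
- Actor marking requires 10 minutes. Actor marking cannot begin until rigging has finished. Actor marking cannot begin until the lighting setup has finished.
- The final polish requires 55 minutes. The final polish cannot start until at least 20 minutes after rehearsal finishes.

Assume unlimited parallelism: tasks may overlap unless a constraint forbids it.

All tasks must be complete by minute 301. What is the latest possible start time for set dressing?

58

Nothing follows the first take; the deadline of minute 301 is its only limit. It must start by 301 − 50 = minute 251.
The final polish feeds into the first take (must start by minute 251); so the final polish must finish by minute 251 and therefore start by minute 196.
Since the final polish (must start by minute 196, minus 20-minute gap → minute 176) depends on it, rehearsal must finish by minute 176. Backing off its 20-minute duration gives a latest start of minute 156.
Camera build has to be done before rehearsal (must start by minute 156). That means finishing by minute 156, i.e. starting by 156 − 33 = minute 123.
Actor marking has several dependents: rehearsal (must start by minute 156, minus 15-minute gap → minute 141); the first take (must start by minute 251). The earliest of those limits is minute 141, so actor marking must start by 141 − 10 = minute 131.
The lighting setup must finish in time for camera build (must start by minute 123); actor marking (must start by minute 131). The tightest is minute 123, so the lighting setup must start by 123 − 25 = minute 98.
Set dressing must finish before the lighting setup (must start by minute 98). With a 40-minute duration, set dressing must start by 98 − 40 = minute 58.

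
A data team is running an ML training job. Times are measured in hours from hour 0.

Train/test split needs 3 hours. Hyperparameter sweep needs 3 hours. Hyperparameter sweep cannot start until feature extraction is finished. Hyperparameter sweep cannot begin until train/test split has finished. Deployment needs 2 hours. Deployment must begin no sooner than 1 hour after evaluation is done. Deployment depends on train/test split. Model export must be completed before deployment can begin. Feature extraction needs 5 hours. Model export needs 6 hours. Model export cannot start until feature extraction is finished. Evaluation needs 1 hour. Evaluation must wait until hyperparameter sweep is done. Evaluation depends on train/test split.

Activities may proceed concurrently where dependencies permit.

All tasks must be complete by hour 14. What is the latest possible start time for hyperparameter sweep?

Nothing follows deployment; the deadline of hour 14 is its only limit. It must start by 14 − 2 = hour 12.
Evaluation must finish before deployment (must start by hour 12, minus 1-hour gap → hour 11). With a 1-hour duration, evaluation must start by 11 − 1 = hour 10.
Hyperparameter sweep feeds into evaluation (must start by hour 10); so hyperparameter sweep must finish by hour 10 and therefore start by hour 7.

7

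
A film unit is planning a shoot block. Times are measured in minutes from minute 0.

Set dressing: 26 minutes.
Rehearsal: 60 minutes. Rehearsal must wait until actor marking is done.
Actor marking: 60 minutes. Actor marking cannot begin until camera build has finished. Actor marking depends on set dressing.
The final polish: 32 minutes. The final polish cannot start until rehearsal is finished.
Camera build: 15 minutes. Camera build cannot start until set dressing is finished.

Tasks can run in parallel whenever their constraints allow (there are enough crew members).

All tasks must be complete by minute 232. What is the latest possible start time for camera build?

The final polish must finish by minute 232; it takes 32 minutes, so it must start by 232 − 32 = minute 200.
Rehearsal has to be done before the final polish (must start by minute 200). That means finishing by minute 200, i.e. starting by 200 − 60 = minute 140.
Since rehearsal (must start by minute 140) depends on it, actor marking must finish by minute 140. Backing off its 60-minute duration gives a latest start of minute 80.
Camera build feeds into actor marking (must start by minute 80); so camera build must finish by minute 80 and therefore start by minute 65.

65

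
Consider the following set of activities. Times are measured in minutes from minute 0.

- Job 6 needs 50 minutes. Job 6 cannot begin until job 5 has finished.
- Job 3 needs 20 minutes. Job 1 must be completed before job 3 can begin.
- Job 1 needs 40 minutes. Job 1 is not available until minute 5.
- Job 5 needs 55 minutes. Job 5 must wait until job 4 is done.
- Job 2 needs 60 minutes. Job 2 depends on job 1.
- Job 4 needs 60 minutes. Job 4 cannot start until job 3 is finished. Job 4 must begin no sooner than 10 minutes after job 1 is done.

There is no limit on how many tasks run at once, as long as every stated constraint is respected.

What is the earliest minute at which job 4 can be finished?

125

Job 1 cannot begin until its own release at minute 5. It runs from minute 5 to 5 + 40 = minute 45.
Job 3 cannot begin until job 1 (finishes minute 45). It runs from minute 45 to 45 + 20 = minute 65.
Job 4 cannot start until job 3 (finishes minute 65); job 1 (finishes minute 45, plus 10-minute gap → minute 55). The controlling bound is minute 65, so job 4 finishes at 65 + 60 = minute 125.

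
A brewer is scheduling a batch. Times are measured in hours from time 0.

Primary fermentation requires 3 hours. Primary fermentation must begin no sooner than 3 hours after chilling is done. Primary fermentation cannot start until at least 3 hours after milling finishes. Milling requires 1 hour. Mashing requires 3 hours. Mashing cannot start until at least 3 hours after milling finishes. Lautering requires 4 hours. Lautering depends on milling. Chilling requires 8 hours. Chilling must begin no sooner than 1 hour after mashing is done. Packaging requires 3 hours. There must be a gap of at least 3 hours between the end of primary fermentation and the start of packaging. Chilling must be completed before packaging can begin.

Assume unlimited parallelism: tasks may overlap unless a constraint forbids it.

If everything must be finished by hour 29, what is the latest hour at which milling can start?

Packaging has no dependents, so it just needs to finish by hour 29. Starting by 29 − 3 = hour 26 achieves that.
Primary fermentation has to be done before packaging (must start by hour 26, minus 3-hour gap → hour 23). That means finishing by hour 23, i.e. starting by 23 − 3 = hour 20.
Chilling has several dependents: primary fermentation (must start by hour 20, minus 3-hour gap → hour 17); packaging (must start by hour 26). The earliest of those limits is hour 17, so chilling must start by 17 − 8 = hour 9.
Mashing has to be done before chilling (must start by hour 9, minus 1-hour gap → hour 8). That means finishing by hour 8, i.e. starting by 8 − 3 = hour 5.
Lautering has no dependents, so it just needs to finish by hour 29. Starting by 29 − 4 = hour 25 achieves that.
For milling: mashing (must start by hour 5, minus 3-hour gap → hour 2); lautering (must start by hour 25); primary fermentation (must start by hour 20, minus 3-hour gap → hour 17). The most restrictive is hour 2; with a 1-hour duration, milling must start by hour 1.

1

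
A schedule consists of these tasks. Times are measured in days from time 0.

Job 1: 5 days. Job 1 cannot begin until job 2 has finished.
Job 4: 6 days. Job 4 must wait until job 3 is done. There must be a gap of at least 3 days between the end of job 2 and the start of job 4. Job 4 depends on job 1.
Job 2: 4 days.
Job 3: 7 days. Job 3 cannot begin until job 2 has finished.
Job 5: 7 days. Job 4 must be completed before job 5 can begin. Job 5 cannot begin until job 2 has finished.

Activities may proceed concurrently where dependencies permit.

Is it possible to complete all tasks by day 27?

Job 2 has no prerequisites, so it starts at day 0 and finishes at day 4.
Job 3 waits on job 2 (finishes day 4), so it starts at day 4 and finishes at 4 + 7 = day 11.
Job 1 waits on job 2 (finishes day 4), so it starts at day 4 and finishes at 4 + 5 = day 9.
Job 4 has to wait for job 3 (finishes day 11); job 2 (finishes day 4, plus 3-day gap → day 7); job 1 (finishes day 9). The latest of these is day 11, so job 4 runs day 11 to 11 + 6 = day 17.
Job 5 needs all of job 4 (finishes day 17); job 2 (finishes day 4). That puts its earliest start at day 17; it finishes at 17 + 7 = day 24.
Every task is finished by day 24, which is no later than the deadline of 27, so the schedule is feasible.

Yes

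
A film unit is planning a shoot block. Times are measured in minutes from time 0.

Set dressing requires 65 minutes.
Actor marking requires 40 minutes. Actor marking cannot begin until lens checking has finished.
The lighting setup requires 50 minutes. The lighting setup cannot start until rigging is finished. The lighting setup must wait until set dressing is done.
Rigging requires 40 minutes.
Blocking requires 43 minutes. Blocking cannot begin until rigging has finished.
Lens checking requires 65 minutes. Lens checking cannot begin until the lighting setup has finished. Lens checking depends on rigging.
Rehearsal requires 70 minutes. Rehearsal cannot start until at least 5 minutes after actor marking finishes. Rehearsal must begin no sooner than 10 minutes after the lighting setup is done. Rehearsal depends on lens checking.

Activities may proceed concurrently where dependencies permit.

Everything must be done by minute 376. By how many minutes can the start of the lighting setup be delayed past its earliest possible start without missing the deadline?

81

Set dressing has no prerequisites, so it starts at minute 0 and finishes at minute 65.
Rigging has no prerequisites, so it starts at minute 0 and finishes at minute 40.
The lighting setup needs all of rigging (finishes minute 40); set dressing (finishes minute 65). That puts its earliest start at minute 65; it finishes at 65 + 50 = minute 115.

Working backward from the deadline:
Rehearsal must finish by minute 376; it takes 70 minutes, so it must start by 376 − 70 = minute 306.
Actor marking feeds into rehearsal (must start by minute 306, minus 5-minute gap → minute 301); so actor marking must finish by minute 301 and therefore start by minute 261.
Lens checking must finish in time for actor marking (must start by minute 261); rehearsal (must start by minute 306). The tightest is minute 261, so lens checking must start by 261 − 65 = minute 196.
For the lighting setup: lens checking (must start by minute 196); rehearsal (must start by minute 306, minus 10-minute gap → minute 296). The most restrictive is minute 196; with a 50-minute duration, the lighting setup must start by minute 146.
So the lighting setup can start as early as minute 65 and as late as minute 146, giving 146 − 65 = 81 minutes of slack.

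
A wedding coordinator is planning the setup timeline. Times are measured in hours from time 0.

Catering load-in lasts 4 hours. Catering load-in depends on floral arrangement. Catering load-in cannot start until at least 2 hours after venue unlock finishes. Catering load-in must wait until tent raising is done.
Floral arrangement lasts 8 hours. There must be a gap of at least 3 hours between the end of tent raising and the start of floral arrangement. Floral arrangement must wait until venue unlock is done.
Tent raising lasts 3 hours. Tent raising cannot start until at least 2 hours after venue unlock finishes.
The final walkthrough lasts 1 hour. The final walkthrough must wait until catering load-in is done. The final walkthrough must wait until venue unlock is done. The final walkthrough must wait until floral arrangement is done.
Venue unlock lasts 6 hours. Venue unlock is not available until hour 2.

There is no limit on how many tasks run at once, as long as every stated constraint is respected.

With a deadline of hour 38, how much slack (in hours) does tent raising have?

9

After its own release at hour 2, venue unlock can start at hour 2 and finishes at hour 8.
Tent raising waits on venue unlock (finishes hour 8, plus 2-hour gap → hour 10), so it starts at hour 10 and finishes at 10 + 3 = hour 13.

Working backward from the deadline:
The final walkthrough must finish by hour 38; it takes 1 hour, so it must start by 38 − 1 = hour 37.
Catering load-in feeds into the final walkthrough (must start by hour 37); so catering load-in must finish by hour 37 and therefore start by hour 33.
Floral arrangement feeds catering load-in (must start by hour 33); the final walkthrough (must start by hour 37). Taking the minimum, floral arrangement must finish by hour 33 and start by 33 − 8 = hour 25.
Tent raising feeds floral arrangement (must start by hour 25, minus 3-hour gap → hour 22); catering load-in (must start by hour 33). Taking the minimum, tent raising must finish by hour 22 and start by 22 − 3 = hour 19.
So tent raising can start as early as hour 10 and as late as hour 19, giving 19 − 10 = 9 hours of slack.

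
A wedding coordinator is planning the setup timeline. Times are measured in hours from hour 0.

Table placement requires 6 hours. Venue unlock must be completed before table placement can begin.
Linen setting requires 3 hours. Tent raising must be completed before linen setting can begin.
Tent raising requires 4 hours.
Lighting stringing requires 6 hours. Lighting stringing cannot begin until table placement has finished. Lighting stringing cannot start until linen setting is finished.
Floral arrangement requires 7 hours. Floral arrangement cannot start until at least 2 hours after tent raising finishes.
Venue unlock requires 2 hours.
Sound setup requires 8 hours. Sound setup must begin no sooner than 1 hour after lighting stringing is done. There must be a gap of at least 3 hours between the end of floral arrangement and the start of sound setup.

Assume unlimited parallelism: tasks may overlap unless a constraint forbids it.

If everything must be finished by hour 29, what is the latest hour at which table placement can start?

To finish by hour 29, sound setup (duration 8) must start no later than hour 21.
Lighting stringing has to be done before sound setup (must start by hour 21, minus 1-hour gap → hour 20). That means finishing by hour 20, i.e. starting by 20 − 6 = hour 14.
Table placement feeds into lighting stringing (must start by hour 14); so table placement must finish by hour 14 and therefore start by hour 8.

8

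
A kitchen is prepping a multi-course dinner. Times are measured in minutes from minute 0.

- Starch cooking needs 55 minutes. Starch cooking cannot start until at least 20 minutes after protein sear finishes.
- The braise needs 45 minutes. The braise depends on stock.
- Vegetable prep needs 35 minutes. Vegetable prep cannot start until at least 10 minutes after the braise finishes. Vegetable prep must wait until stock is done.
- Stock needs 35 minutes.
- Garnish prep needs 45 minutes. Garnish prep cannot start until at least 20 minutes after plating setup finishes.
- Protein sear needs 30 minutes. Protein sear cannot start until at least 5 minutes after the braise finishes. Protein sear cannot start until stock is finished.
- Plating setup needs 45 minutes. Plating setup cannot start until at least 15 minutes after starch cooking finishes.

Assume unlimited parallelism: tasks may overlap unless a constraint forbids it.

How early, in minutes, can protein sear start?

85

Stock can start immediately at minute 0; it finishes at minute 35.
After stock (finishes minute 35), the braise can start at minute 35 and finishes at minute 80.
Protein sear waits on the braise (finishes minute 80, plus 5-minute gap → minute 85); stock (finishes minute 35). The latest of these is minute 85, which is the earliest protein sear can start.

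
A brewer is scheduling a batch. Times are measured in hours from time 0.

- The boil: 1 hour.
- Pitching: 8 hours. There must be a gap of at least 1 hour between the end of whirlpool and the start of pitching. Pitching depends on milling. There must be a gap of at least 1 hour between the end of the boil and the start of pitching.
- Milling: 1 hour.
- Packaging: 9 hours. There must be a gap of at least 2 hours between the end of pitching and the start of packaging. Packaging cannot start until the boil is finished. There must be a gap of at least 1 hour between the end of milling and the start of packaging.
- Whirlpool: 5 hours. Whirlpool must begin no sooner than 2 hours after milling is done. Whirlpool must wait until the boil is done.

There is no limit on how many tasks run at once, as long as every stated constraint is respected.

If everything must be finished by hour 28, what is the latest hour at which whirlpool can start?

Nothing follows packaging; the deadline of hour 28 is its only limit. It must start by 28 − 9 = hour 19.
Pitching feeds into packaging (must start by hour 19, minus 2-hour gap → hour 17); so pitching must finish by hour 17 and therefore start by hour 9.
Whirlpool feeds into pitching (must start by hour 9, minus 1-hour gap → hour 8); so whirlpool must finish by hour 8 and therefore start by hour 3.

3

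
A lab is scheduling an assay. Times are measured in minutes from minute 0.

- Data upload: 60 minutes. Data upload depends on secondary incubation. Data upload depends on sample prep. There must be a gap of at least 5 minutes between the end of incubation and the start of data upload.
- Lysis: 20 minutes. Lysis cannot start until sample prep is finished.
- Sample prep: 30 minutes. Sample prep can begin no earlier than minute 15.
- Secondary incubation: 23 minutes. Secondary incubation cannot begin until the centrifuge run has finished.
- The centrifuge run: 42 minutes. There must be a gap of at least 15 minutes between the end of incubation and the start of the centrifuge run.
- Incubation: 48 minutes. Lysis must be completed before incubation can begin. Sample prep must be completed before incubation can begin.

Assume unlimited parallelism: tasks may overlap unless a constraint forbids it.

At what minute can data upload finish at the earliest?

Sample prep cannot begin until its own release at minute 15. It runs from minute 15 to 15 + 30 = minute 45.
After sample prep (finishes minute 45), lysis can start at minute 45 and finishes at minute 65.
Incubation has to wait for lysis (finishes minute 65); sample prep (finishes minute 45). The latest of these is minute 65, so incubation runs minute 65 to 65 + 48 = minute 113.
The centrifuge run cannot begin until incubation (finishes minute 113, plus 15-minute gap → minute 128). It runs from minute 128 to 128 + 42 = minute 170.
Secondary incubation waits on the centrifuge run (finishes minute 170), so it starts at minute 170 and finishes at 170 + 23 = minute 193.
For data upload: secondary incubation (finishes minute 193); sample prep (finishes minute 45); incubation (finishes minute 113, plus 5-minute gap → minute 118). Taking the maximum gives a start of minute 193, and it finishes at 193 + 60 = minute 253.

253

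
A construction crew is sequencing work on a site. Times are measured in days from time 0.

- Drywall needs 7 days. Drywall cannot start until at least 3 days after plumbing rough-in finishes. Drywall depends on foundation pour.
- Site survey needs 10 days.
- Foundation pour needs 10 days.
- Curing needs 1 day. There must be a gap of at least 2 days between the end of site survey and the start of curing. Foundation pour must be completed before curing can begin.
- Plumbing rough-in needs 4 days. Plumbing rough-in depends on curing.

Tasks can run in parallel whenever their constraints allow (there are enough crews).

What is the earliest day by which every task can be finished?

27

Nothing blocks foundation pour, so it runs from day 0 to day 10.
Site survey has no prerequisites, so it starts at day 0 and finishes at day 10.
Curing needs all of site survey (finishes day 10, plus 2-day gap → day 12); foundation pour (finishes day 10). That puts its earliest start at day 12; it finishes at 12 + 1 = day 13.
After curing (finishes day 13), plumbing rough-in can start at day 13 and finishes at day 17.
Drywall needs all of plumbing rough-in (finishes day 17, plus 3-day gap → day 20); foundation pour (finishes day 10). That puts its earliest start at day 20; it finishes at 20 + 7 = day 27.
All tasks are finished once the last one completes. Finish times: Site survey at 10, Foundation pour at 10, Curing at 13, Plumbing rough-in at 17, Drywall at 27. The latest is day 27.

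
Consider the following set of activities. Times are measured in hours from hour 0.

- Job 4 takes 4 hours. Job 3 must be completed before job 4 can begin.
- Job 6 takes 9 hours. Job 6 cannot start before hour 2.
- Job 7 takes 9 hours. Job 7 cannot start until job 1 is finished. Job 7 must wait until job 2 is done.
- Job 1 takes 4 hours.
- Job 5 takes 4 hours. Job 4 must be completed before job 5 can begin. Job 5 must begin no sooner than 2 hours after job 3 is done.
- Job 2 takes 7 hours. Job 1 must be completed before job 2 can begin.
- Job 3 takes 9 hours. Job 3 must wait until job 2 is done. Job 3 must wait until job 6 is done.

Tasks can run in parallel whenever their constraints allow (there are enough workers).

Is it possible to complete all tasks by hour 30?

After its own release at hour 2, job 6 can start at hour 2 and finishes at hour 11.
Nothing blocks job 1, so it runs from hour 0 to hour 4.
After job 1 (finishes hour 4), job 2 can start at hour 4 and finishes at hour 11.
Job 7 cannot start until job 1 (finishes hour 4); job 2 (finishes hour 11). The controlling bound is hour 11, so job 7 finishes at 11 + 9 = hour 20.
Job 3 needs all of job 2 (finishes hour 11); job 6 (finishes hour 11). That puts its earliest start at hour 11; it finishes at 11 + 9 = hour 20.
Job 4 cannot begin until job 3 (finishes hour 20). It runs from hour 20 to 20 + 4 = hour 24.
Job 5 cannot start until job 4 (finishes hour 24); job 3 (finishes hour 20, plus 2-hour gap → hour 22). The controlling bound is hour 24, so job 5 finishes at 24 + 4 = hour 28.
Every task is finished by hour 28, which is no later than the deadline of 30, so the schedule is feasible.

Yes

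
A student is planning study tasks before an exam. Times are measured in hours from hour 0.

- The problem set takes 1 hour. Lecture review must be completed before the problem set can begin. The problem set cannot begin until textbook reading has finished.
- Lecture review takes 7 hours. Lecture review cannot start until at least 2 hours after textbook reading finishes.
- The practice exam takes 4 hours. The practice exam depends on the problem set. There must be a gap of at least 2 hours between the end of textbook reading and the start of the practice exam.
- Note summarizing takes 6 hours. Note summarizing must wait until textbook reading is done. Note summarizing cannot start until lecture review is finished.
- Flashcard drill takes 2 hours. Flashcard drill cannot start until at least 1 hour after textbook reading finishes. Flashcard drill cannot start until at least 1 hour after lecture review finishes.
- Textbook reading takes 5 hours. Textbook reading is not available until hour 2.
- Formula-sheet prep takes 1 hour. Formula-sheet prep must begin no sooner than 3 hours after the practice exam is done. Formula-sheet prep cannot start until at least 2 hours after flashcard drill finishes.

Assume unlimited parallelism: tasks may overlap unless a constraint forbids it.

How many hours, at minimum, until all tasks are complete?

Textbook reading cannot begin until its own release at hour 2. It runs from hour 2 to 2 + 5 = hour 7.
After textbook reading (finishes hour 7, plus 2-hour gap → hour 9), lecture review can start at hour 9 and finishes at hour 16.
Note summarizing cannot start until textbook reading (finishes hour 7); lecture review (finishes hour 16). The controlling bound is hour 16, so note summarizing finishes at 16 + 6 = hour 22.
Flashcard drill has to wait for textbook reading (finishes hour 7, plus 1-hour gap → hour 8); lecture review (finishes hour 16, plus 1-hour gap → hour 17). The latest of these is hour 17, so flashcard drill runs hour 17 to 17 + 2 = hour 19.
For the problem set: lecture review (finishes hour 16); textbook reading (finishes hour 7). Taking the maximum gives a start of hour 16, and it finishes at 16 + 1 = hour 17.
The practice exam has to wait for the problem set (finishes hour 17); textbook reading (finishes hour 7, plus 2-hour gap → hour 9). The latest of these is hour 17, so the practice exam runs hour 17 to 17 + 4 = hour 21.
Formula-sheet prep needs all of the practice exam (finishes hour 21, plus 3-hour gap → hour 24); flashcard drill (finishes hour 19, plus 2-hour gap → hour 21). That puts its earliest start at hour 24; it finishes at 24 + 1 = hour 25.
All tasks are finished once the last one completes. Finish times: Textbook reading at 7, Lecture review at 16, The problem set at 17, Flashcard drill at 19, The practice exam at 21, Note summarizing at 22, Formula-sheet prep at 25. The latest is hour 25.

25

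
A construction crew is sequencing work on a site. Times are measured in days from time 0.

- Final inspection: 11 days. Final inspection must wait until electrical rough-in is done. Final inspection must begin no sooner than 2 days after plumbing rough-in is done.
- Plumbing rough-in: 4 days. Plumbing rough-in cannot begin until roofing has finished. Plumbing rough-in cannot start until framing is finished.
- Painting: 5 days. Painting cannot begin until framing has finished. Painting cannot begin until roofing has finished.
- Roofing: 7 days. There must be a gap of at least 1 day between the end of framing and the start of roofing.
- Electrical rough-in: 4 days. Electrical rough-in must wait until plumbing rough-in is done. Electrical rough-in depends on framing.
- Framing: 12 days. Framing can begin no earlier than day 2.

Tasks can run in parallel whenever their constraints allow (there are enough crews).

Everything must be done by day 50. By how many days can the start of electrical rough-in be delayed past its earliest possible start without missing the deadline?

Framing cannot begin until its own release at day 2. It runs from day 2 to 2 + 12 = day 14.
Roofing waits on framing (finishes day 14, plus 1-day gap → day 15), so it starts at day 15 and finishes at 15 + 7 = day 22.
Plumbing rough-in has to wait for roofing (finishes day 22); framing (finishes day 14). The latest of these is day 22, so plumbing rough-in runs day 22 to 22 + 4 = day 26.
Electrical rough-in cannot start until plumbing rough-in (finishes day 26); framing (finishes day 14). The controlling bound is day 26, so electrical rough-in finishes at 26 + 4 = day 30.

Working backward from the deadline:
Final inspection must finish by day 50; it takes 11 days, so it must start by 50 − 11 = day 39.
Electrical rough-in has to be done before final inspection (must start by day 39). That means finishing by day 39, i.e. starting by 39 − 4 = day 35.
So electrical rough-in can start as early as day 26 and as late as day 35, giving 35 − 26 = 9 days of slack.

9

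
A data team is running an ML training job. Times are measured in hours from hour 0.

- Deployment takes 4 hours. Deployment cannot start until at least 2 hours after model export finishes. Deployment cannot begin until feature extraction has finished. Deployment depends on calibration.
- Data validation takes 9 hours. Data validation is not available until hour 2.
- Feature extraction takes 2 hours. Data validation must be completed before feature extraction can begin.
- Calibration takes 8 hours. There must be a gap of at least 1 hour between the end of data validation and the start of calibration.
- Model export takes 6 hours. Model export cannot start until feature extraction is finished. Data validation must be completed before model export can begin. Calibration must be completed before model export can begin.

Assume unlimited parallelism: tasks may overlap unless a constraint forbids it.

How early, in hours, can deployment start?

Data validation cannot begin until its own release at hour 2. It runs from hour 2 to 2 + 9 = hour 11.
Calibration waits on data validation (finishes hour 11, plus 1-hour gap → hour 12), so it starts at hour 12 and finishes at 12 + 8 = hour 20.
After data validation (finishes hour 11), feature extraction can start at hour 11 and finishes at hour 13.
For model export: feature extraction (finishes hour 13); data validation (finishes hour 11); calibration (finishes hour 20). Taking the maximum gives a start of hour 20, and it finishes at 20 + 6 = hour 26.
Deployment waits on model export (finishes hour 26, plus 2-hour gap → hour 28); feature extraction (finishes hour 13); calibration (finishes hour 20). The latest of these is hour 28, which is the earliest deployment can start.

28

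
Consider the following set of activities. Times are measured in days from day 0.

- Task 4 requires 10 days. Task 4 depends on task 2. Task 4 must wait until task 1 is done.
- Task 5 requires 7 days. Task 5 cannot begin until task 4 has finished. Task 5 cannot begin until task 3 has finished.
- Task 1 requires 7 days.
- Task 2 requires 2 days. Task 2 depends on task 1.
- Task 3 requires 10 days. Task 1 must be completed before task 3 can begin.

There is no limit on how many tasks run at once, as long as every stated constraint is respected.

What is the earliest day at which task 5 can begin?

Nothing blocks task 1, so it runs from day 0 to day 7.
Task 3 waits on task 1 (finishes day 7), so it starts at day 7 and finishes at 7 + 10 = day 17.
Task 2 cannot begin until task 1 (finishes day 7). It runs from day 7 to 7 + 2 = day 9.
For task 4: task 2 (finishes day 9); task 1 (finishes day 7). Taking the maximum gives a start of day 9, and it finishes at 9 + 10 = day 19.
Task 5 waits on task 4 (finishes day 19); task 3 (finishes day 17). The latest of these is day 19, which is the earliest task 5 can start.

19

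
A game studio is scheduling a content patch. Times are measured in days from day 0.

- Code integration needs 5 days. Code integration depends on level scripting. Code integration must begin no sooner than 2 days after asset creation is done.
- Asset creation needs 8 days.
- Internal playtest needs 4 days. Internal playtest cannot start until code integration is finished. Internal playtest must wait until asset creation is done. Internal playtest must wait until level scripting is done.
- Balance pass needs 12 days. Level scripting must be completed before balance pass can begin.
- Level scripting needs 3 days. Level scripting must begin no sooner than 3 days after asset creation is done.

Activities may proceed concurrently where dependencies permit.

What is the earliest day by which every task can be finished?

26

Nothing blocks asset creation, so it runs from day 0 to day 8.
Level scripting cannot begin until asset creation (finishes day 8, plus 3-day gap → day 11). It runs from day 11 to 11 + 3 = day 14.
Balance pass cannot begin until level scripting (finishes day 14). It runs from day 14 to 14 + 12 = day 26.
Code integration has to wait for level scripting (finishes day 14); asset creation (finishes day 8, plus 2-day gap → day 10). The latest of these is day 14, so code integration runs day 14 to 14 + 5 = day 19.
Internal playtest needs all of code integration (finishes day 19); asset creation (finishes day 8); level scripting (finishes day 14). That puts its earliest start at day 19; it finishes at 19 + 4 = day 23.
All tasks are finished once the last one completes. Finish times: Asset creation at 8, Level scripting at 14, Code integration at 19, Internal playtest at 23, Balance pass at 26. The latest is day 26.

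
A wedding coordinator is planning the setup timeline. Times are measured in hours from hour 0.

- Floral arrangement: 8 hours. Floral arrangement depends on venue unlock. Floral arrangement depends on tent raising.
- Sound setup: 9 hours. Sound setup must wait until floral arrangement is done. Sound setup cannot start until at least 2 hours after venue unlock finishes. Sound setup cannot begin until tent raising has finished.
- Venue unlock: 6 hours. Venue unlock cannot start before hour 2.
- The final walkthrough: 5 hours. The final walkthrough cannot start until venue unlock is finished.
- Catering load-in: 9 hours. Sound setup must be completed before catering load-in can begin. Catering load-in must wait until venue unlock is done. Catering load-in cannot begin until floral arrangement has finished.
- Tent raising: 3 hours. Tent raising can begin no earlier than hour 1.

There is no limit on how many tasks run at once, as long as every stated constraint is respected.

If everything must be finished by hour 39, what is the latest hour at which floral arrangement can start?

13

Nothing follows catering load-in; the deadline of hour 39 is its only limit. It must start by 39 − 9 = hour 30.
Sound setup feeds into catering load-in (must start by hour 30); so sound setup must finish by hour 30 and therefore start by hour 21.
For floral arrangement: sound setup (must start by hour 21); catering load-in (must start by hour 30). The most restrictive is hour 21; with an 8-hour duration, floral arrangement must start by hour 13.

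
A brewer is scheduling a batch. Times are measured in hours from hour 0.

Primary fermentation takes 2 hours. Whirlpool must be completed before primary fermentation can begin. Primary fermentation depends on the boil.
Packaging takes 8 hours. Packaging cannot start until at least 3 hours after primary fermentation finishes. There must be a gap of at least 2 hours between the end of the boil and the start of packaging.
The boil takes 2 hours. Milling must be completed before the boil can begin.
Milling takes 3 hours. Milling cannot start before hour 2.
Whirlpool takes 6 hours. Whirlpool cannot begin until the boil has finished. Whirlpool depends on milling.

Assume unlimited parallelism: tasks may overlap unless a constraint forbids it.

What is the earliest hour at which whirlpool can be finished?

Milling waits on its own release at hour 2, so it starts at hour 2 and finishes at 2 + 3 = hour 5.
The boil waits on milling (finishes hour 5), so it starts at hour 5 and finishes at 5 + 2 = hour 7.
Whirlpool has to wait for the boil (finishes hour 7); milling (finishes hour 5). The latest of these is hour 7, so whirlpool runs hour 7 to 7 + 6 = hour 13.

13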